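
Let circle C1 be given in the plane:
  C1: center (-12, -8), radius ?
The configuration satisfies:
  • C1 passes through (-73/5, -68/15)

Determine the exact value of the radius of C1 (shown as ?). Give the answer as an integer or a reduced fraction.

13/3

1. [C1∋P]  r_C1² − 169/9 = 0  ⇒  r_C1 = 13/3 (r>0 drops 1)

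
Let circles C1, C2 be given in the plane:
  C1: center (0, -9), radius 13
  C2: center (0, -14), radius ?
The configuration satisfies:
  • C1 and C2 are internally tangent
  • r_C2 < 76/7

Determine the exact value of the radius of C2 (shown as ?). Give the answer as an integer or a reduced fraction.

1. [int C1,C2]  r_C2² − 26r_C2 + 144 = 0  ⇒  r_C2 = 8 or 18
2. given r_C2 < 76/7: keep 8

8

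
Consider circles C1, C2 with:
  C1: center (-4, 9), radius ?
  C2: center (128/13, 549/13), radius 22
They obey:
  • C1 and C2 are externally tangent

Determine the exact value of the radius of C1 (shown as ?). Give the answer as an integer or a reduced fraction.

1. [ext C1·C2]  r_C1² + 44r_C1 − 812 = 0  ⇒  r_C1 = 14 (r>0 drops 1)

14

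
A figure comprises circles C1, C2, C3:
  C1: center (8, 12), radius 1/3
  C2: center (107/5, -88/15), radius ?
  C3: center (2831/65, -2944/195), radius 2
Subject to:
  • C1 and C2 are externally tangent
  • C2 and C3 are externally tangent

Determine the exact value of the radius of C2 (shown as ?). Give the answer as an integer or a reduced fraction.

22

1. [ext C1·C2]  r_C2² + (2/3)r_C2 − 1496/3 = 0  ⇒  r_C2 = 22 (r>0 drops 1)
2. [ext C2·C3]  r_C2² + 4r_C2 − 572 = 0  ⇒  r_C2 = 22 (r>0 drops 1)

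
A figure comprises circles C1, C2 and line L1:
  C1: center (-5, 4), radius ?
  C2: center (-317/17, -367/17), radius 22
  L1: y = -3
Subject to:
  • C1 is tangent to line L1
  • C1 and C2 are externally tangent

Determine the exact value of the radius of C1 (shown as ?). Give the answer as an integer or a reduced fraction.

1. [C1‖L1]  r_C1² − 49 = 0  ⇒  r_C1 = 7 (r>0 drops 1)
2. [ext C1·C2]  r_C1² + 44r_C1 − 357 = 0  ⇒  r_C1 = 7 (r>0 drops 1)

7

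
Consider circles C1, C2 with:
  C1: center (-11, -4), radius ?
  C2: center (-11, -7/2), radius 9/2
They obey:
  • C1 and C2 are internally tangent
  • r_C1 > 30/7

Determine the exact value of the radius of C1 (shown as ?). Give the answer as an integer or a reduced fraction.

5

1. [int C1,C2]  r_C1² − 9r_C1 + 20 = 0  ⇒  r_C1 = 4 or 5
2. given r_C1 > 30/7: keep 5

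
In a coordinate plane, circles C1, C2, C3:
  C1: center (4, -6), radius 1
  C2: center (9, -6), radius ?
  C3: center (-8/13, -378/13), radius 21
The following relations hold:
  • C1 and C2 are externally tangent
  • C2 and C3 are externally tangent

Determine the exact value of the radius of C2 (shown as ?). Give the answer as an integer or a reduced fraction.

4

1. [ext C1·C2]  r_C2² + 2r_C2 − 24 = 0  ⇒  r_C2 = 4 (r>0 drops 1)
2. [ext C2·C3]  r_C2² + 42r_C2 − 184 = 0  ⇒  r_C2 = 4 (r>0 drops 1)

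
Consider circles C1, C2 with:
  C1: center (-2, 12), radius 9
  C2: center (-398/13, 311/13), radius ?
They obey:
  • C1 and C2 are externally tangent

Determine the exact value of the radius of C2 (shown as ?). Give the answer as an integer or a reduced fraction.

1. [ext C1·C2]  r_C2² + 18r_C2 − 880 = 0  ⇒  r_C2 = 22 (r>0 drops 1)

22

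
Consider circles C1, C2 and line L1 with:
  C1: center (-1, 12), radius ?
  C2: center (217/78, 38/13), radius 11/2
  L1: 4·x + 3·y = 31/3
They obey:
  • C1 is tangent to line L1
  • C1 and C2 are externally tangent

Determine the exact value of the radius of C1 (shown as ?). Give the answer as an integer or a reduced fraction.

1. [C1‖L1]  r_C1² − 169/9 = 0  ⇒  r_C1 = 13/3 (r>0 drops 1)
2. [ext C1·C2]  r_C1² + 11r_C1 − 598/9 = 0  ⇒  r_C1 = 13/3 (r>0 drops 1)

13/3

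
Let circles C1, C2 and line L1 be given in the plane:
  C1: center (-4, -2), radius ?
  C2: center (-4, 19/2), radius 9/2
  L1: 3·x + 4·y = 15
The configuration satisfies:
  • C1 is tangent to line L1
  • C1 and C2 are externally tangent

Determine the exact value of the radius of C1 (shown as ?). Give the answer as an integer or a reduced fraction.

1. [C1‖L1]  r_C1² − 49 = 0  ⇒  r_C1 = 7 (r>0 drops 1)
2. [ext C1·C2]  r_C1² + 9r_C1 − 112 = 0  ⇒  r_C1 = 7 (r>0 drops 1)

7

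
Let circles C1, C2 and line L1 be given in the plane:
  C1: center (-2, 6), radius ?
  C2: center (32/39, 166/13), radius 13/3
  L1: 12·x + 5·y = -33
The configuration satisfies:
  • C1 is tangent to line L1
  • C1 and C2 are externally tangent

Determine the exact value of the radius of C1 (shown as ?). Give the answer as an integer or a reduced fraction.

3

1. [C1‖L1]  r_C1² − 9 = 0  ⇒  r_C1 = 3 (r>0 drops 1)
2. [ext C1·C2]  r_C1² + (26/3)r_C1 − 35 = 0  ⇒  r_C1 = 3 (r>0 drops 1)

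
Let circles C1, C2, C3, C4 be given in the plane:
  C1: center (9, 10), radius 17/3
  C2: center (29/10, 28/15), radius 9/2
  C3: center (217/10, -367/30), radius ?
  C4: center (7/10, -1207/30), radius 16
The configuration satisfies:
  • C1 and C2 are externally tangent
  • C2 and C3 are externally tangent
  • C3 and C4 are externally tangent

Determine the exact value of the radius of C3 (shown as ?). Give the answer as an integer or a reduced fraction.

19

1. [ext C2·C3]  r_C3² + 9r_C3 − 532 = 0  ⇒  r_C3 = 19 (r>0 drops 1)
2. [ext C3·C4]  r_C3² + 32r_C3 − 969 = 0  ⇒  r_C3 = 19 (r>0 drops 1)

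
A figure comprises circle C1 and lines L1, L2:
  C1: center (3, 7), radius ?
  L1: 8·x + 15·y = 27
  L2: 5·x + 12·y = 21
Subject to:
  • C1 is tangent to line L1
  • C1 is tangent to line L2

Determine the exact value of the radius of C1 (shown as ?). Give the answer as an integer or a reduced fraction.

6

1. [C1‖L1]  r_C1² − 36 = 0  ⇒  r_C1 = 6 (r>0 drops 1)
2. [C1‖L2]  r_C1² − 36 = 0  ⇒  r_C1 = 6 (r>0 drops 1)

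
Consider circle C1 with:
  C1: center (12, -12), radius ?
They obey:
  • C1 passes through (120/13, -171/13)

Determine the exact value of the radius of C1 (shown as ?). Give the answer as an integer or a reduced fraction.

3

1. [C1∋P]  r_C1² − 9 = 0  ⇒  r_C1 = 3 (r>0 drops 1)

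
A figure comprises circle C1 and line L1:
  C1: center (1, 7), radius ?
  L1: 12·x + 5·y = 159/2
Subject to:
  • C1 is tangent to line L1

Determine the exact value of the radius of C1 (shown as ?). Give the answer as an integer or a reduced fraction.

5/2

1. [C1‖L1]  r_C1² − 25/4 = 0  ⇒  r_C1 = 5/2 (r>0 drops 1)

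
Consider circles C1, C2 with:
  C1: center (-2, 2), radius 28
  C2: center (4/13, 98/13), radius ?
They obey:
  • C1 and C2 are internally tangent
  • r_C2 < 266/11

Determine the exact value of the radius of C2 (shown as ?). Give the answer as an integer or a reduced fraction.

1. [int C1,C2]  r_C2² − 56r_C2 + 748 = 0  ⇒  r_C2 = 22 or 34
2. given r_C2 < 266/11: keep 22

22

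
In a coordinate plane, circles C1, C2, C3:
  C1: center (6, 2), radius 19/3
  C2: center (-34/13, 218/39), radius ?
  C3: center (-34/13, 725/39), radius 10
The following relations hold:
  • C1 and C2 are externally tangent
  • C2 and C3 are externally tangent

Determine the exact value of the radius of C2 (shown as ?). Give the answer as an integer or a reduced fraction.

1. [ext C1·C2]  r_C2² + (38/3)r_C2 − 47 = 0  ⇒  r_C2 = 3 (r>0 drops 1)
2. [ext C2·C3]  r_C2² + 20r_C2 − 69 = 0  ⇒  r_C2 = 3 (r>0 drops 1)

3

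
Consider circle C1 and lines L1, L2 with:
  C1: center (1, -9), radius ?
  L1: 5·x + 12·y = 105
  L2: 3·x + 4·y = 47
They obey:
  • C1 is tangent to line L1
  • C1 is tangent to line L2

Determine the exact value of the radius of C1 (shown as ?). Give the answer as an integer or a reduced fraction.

1. [C1‖L1]  r_C1² − 256 = 0  ⇒  r_C1 = 16 (r>0 drops 1)
2. [C1‖L2]  r_C1² − 256 = 0  ⇒  r_C1 = 16 (r>0 drops 1)

16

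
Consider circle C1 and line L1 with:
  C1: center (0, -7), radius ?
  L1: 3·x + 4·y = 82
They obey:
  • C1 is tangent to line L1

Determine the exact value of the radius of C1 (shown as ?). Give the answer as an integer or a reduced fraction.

1. [C1‖L1]  r_C1² − 484 = 0  ⇒  r_C1 = 22 (r>0 drops 1)

22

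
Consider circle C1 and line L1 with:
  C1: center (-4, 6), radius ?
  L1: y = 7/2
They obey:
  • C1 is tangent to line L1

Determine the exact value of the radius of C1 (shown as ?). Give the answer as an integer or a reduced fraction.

5/2

1. [C1‖L1]  r_C1² − 25/4 = 0  ⇒  r_C1 = 5/2 (r>0 drops 1)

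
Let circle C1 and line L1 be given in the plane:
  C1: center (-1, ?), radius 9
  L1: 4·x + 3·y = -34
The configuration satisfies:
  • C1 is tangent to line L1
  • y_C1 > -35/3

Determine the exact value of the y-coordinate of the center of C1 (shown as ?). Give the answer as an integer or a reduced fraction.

5

1. [C1‖L1]  y_C1² + 20y_C1 − 125 = 0  ⇒  y_C1 = -25 or 5
2. given y_C1 > -35/3: keep 5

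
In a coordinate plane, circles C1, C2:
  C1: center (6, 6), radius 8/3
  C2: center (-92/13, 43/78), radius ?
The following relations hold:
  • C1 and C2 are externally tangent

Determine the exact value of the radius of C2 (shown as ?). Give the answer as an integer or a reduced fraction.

23/2

1. [ext C1·C2]  r_C2² + (16/3)r_C2 − 2323/12 = 0  ⇒  r_C2 = 23/2 (r>0 drops 1)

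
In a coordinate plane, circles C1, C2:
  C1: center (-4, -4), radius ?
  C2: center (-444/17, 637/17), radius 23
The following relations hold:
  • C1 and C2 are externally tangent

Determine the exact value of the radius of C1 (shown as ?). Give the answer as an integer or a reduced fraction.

24

1. [ext C1·C2]  r_C1² + 46r_C1 − 1680 = 0  ⇒  r_C1 = 24 (r>0 drops 1)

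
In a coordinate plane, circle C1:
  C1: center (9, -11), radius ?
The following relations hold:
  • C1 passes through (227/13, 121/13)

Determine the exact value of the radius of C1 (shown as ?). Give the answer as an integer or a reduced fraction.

1. [C1∋P]  r_C1² − 484 = 0  ⇒  r_C1 = 22 (r>0 drops 1)

22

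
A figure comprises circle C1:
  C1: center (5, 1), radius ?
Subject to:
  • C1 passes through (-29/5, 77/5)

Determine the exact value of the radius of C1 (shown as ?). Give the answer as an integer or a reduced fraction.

18

1. [C1∋P]  r_C1² − 324 = 0  ⇒  r_C1 = 18 (r>0 drops 1)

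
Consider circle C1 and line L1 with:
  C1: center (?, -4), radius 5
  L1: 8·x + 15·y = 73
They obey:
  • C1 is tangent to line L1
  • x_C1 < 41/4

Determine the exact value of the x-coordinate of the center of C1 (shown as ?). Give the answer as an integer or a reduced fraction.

6

1. [C1‖L1]  x_C1² − (133/4)x_C1 + 327/2 = 0  ⇒  x_C1 = 6 or 109/4
2. given x_C1 < 41/4: keep 6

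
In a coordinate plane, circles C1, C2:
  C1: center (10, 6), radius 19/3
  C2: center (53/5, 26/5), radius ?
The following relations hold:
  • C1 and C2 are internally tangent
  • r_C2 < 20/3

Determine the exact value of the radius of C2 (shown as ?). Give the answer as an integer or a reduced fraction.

1. [int C1,C2]  r_C2² − (38/3)r_C2 + 352/9 = 0  ⇒  r_C2 = 16/3 or 22/3
2. given r_C2 < 20/3: keep 16/3

16/3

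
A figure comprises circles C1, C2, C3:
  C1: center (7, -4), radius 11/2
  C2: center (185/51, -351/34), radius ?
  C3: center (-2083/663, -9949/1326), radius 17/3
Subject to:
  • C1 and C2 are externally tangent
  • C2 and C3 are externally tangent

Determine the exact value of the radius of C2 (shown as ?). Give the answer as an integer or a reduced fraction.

1. [ext C1·C2]  r_C2² + 11r_C2 − 190/9 = 0  ⇒  r_C2 = 5/3 (r>0 drops 1)
2. [ext C2·C3]  r_C2² + (34/3)r_C2 − 65/3 = 0  ⇒  r_C2 = 5/3 (r>0 drops 1)

5/3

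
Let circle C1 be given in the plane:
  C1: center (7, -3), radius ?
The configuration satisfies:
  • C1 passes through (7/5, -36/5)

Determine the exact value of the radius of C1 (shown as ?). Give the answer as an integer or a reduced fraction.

7

1. [C1∋P]  r_C1² − 49 = 0  ⇒  r_C1 = 7 (r>0 drops 1)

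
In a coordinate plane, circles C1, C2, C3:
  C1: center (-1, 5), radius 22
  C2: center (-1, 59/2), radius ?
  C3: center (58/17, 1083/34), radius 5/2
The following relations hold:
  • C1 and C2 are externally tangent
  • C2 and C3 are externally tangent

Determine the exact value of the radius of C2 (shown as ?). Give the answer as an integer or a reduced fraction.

1. [ext C1·C2]  r_C2² + 44r_C2 − 465/4 = 0  ⇒  r_C2 = 5/2 (r>0 drops 1)
2. [ext C2·C3]  r_C2² + 5r_C2 − 75/4 = 0  ⇒  r_C2 = 5/2 (r>0 drops 1)

5/2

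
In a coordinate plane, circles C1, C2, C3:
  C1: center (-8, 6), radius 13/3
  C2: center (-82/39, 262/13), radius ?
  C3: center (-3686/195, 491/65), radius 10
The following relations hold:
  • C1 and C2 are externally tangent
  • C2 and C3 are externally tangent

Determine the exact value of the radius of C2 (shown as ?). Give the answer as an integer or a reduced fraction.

1. [ext C1·C2]  r_C2² + (26/3)r_C2 − 649/3 = 0  ⇒  r_C2 = 11 (r>0 drops 1)
2. [ext C2·C3]  r_C2² + 20r_C2 − 341 = 0  ⇒  r_C2 = 11 (r>0 drops 1)

11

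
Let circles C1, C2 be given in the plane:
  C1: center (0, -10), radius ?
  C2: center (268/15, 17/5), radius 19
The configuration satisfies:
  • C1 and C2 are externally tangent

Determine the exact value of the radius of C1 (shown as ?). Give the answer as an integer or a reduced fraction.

10/3

1. [ext C1·C2]  r_C1² + 38r_C1 − 1240/9 = 0  ⇒  r_C1 = 10/3 (r>0 drops 1)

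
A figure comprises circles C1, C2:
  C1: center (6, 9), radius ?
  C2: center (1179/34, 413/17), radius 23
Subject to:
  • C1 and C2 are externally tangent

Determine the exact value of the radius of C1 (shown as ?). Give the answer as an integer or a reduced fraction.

19/2

1. [ext C1·C2]  r_C1² + 46r_C1 − 2109/4 = 0  ⇒  r_C1 = 19/2 (r>0 drops 1)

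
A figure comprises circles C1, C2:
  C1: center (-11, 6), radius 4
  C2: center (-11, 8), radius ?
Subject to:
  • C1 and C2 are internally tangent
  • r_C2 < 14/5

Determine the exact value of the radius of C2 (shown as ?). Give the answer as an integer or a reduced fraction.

2

1. [int C1,C2]  r_C2² − 8r_C2 + 12 = 0  ⇒  r_C2 = 2 or 6
2. given r_C2 < 14/5: keep 2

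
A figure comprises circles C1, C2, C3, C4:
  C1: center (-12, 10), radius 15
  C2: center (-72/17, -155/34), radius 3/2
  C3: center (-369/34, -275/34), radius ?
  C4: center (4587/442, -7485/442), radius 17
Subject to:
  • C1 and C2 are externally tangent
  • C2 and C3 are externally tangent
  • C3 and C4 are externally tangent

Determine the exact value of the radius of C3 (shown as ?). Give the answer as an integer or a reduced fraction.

1. [ext C2·C3]  r_C3² + 3r_C3 − 54 = 0  ⇒  r_C3 = 6 (r>0 drops 1)
2. [ext C3·C4]  r_C3² + 34r_C3 − 240 = 0  ⇒  r_C3 = 6 (r>0 drops 1)

6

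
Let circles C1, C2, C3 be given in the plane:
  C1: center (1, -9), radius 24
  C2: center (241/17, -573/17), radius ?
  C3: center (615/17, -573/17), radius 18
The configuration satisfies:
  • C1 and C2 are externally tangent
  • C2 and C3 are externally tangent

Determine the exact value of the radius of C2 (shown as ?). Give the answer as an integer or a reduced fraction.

1. [ext C1·C2]  r_C2² + 48r_C2 − 208 = 0  ⇒  r_C2 = 4 (r>0 drops 1)
2. [ext C2·C3]  r_C2² + 36r_C2 − 160 = 0  ⇒  r_C2 = 4 (r>0 drops 1)

4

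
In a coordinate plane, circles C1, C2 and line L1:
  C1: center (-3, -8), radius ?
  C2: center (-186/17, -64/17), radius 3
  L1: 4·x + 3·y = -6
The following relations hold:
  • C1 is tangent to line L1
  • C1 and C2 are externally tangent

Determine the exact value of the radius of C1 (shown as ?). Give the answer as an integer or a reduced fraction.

1. [C1‖L1]  r_C1² − 36 = 0  ⇒  r_C1 = 6 (r>0 drops 1)
2. [ext C1·C2]  r_C1² + 6r_C1 − 72 = 0  ⇒  r_C1 = 6 (r>0 drops 1)

6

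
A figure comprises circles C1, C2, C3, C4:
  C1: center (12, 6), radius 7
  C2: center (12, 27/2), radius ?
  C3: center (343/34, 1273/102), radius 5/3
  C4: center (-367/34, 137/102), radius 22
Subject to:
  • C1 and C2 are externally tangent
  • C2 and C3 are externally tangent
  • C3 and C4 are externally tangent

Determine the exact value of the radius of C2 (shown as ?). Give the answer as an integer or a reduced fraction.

1. [ext C1·C2]  r_C2² + 14r_C2 − 29/4 = 0  ⇒  r_C2 = 1/2 (r>0 drops 1)
2. [ext C2·C3]  r_C2² + (10/3)r_C2 − 23/12 = 0  ⇒  r_C2 = 1/2 (r>0 drops 1)

1/2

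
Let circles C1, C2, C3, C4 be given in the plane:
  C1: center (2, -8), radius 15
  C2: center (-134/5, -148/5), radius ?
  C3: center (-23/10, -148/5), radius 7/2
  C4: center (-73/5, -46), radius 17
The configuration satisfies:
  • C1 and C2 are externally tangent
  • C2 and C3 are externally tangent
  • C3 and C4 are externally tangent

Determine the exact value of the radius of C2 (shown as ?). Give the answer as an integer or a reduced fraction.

1. [ext C1·C2]  r_C2² + 30r_C2 − 1071 = 0  ⇒  r_C2 = 21 (r>0 drops 1)
2. [ext C2·C3]  r_C2² + 7r_C2 − 588 = 0  ⇒  r_C2 = 21 (r>0 drops 1)

21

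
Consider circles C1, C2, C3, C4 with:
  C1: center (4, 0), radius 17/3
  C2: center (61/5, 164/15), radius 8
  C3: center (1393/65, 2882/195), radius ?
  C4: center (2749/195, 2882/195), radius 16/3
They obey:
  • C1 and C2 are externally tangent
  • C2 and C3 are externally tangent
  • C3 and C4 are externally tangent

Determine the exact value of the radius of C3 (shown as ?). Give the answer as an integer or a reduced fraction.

1. [ext C2·C3]  r_C3² + 16r_C3 − 36 = 0  ⇒  r_C3 = 2 (r>0 drops 1)
2. [ext C3·C4]  r_C3² + (32/3)r_C3 − 76/3 = 0  ⇒  r_C3 = 2 (r>0 drops 1)

2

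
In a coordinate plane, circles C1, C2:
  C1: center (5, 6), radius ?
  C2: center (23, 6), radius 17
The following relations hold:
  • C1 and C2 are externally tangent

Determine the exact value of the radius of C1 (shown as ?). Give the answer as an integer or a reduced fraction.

1. [ext C1·C2]  r_C1² + 34r_C1 − 35 = 0  ⇒  r_C1 = 1 (r>0 drops 1)

1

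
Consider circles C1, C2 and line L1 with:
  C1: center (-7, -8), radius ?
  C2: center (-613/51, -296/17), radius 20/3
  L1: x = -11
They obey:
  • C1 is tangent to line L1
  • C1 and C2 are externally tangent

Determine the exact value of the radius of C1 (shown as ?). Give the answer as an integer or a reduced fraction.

4

1. [C1‖L1]  r_C1² − 16 = 0  ⇒  r_C1 = 4 (r>0 drops 1)
2. [ext C1·C2]  r_C1² + (40/3)r_C1 − 208/3 = 0  ⇒  r_C1 = 4 (r>0 drops 1)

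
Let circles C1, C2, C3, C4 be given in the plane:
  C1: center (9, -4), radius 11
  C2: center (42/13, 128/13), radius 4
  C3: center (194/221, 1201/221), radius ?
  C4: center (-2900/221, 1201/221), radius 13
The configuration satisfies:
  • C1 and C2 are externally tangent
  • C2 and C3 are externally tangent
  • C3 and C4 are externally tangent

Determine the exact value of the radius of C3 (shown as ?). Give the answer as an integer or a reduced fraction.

1. [ext C2·C3]  r_C3² + 8r_C3 − 9 = 0  ⇒  r_C3 = 1 (r>0 drops 1)
2. [ext C3·C4]  r_C3² + 26r_C3 − 27 = 0  ⇒  r_C3 = 1 (r>0 drops 1)

1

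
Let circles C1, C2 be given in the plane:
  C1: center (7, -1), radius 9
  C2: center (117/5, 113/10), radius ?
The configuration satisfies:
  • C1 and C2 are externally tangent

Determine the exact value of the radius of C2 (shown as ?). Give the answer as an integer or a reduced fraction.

23/2

1. [ext C1·C2]  r_C2² + 18r_C2 − 1357/4 = 0  ⇒  r_C2 = 23/2 (r>0 drops 1)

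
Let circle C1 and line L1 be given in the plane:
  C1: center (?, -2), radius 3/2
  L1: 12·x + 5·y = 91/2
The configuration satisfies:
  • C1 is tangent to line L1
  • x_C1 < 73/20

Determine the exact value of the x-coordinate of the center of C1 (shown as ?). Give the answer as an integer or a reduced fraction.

3

1. [C1‖L1]  x_C1² − (37/4)x_C1 + 75/4 = 0  ⇒  x_C1 = 3 or 25/4
2. given x_C1 < 73/20: keep 3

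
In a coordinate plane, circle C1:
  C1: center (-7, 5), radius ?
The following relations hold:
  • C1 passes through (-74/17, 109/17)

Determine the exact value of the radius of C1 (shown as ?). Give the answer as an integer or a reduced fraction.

1. [C1∋P]  r_C1² − 9 = 0  ⇒  r_C1 = 3 (r>0 drops 1)

3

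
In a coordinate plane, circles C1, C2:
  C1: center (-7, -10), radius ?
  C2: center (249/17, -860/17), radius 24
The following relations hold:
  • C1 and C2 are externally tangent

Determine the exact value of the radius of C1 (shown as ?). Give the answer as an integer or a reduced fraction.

22

1. [ext C1·C2]  r_C1² + 48r_C1 − 1540 = 0  ⇒  r_C1 = 22 (r>0 drops 1)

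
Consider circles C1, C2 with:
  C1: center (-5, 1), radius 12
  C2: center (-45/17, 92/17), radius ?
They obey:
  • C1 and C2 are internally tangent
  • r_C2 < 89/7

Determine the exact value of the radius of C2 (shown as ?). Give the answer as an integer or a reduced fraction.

1. [int C1,C2]  r_C2² − 24r_C2 + 119 = 0  ⇒  r_C2 = 7 or 17
2. given r_C2 < 89/7: keep 7

7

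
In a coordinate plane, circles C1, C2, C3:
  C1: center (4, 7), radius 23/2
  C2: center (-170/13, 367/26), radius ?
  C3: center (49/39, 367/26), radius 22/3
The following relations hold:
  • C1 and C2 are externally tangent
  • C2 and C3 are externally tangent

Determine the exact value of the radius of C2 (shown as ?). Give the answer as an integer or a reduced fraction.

1. [ext C1·C2]  r_C2² + 23r_C2 − 210 = 0  ⇒  r_C2 = 7 (r>0 drops 1)
2. [ext C2·C3]  r_C2² + (44/3)r_C2 − 455/3 = 0  ⇒  r_C2 = 7 (r>0 drops 1)

7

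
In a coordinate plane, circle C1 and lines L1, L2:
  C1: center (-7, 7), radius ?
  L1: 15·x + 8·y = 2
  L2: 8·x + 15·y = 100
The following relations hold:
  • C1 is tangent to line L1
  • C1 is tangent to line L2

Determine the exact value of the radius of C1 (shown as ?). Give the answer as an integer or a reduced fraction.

3

1. [C1‖L1]  r_C1² − 9 = 0  ⇒  r_C1 = 3 (r>0 drops 1)
2. [C1‖L2]  r_C1² − 9 = 0  ⇒  r_C1 = 3 (r>0 drops 1)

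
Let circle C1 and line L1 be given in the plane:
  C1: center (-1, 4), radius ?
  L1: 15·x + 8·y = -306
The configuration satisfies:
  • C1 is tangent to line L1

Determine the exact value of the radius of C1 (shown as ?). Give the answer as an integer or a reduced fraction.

1. [C1‖L1]  r_C1² − 361 = 0  ⇒  r_C1 = 19 (r>0 drops 1)

19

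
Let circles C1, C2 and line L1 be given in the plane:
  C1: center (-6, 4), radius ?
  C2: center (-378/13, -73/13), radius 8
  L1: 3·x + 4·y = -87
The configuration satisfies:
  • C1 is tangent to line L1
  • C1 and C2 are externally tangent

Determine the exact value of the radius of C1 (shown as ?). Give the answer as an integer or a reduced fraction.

1. [C1‖L1]  r_C1² − 289 = 0  ⇒  r_C1 = 17 (r>0 drops 1)
2. [ext C1·C2]  r_C1² + 16r_C1 − 561 = 0  ⇒  r_C1 = 17 (r>0 drops 1)

17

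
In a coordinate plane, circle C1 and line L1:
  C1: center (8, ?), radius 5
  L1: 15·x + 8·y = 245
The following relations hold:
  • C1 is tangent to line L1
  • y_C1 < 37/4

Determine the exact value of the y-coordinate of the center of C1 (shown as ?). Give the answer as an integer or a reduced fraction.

1. [C1‖L1]  y_C1² − (125/4)y_C1 + 525/4 = 0  ⇒  y_C1 = 5 or 105/4
2. given y_C1 < 37/4: keep 5

5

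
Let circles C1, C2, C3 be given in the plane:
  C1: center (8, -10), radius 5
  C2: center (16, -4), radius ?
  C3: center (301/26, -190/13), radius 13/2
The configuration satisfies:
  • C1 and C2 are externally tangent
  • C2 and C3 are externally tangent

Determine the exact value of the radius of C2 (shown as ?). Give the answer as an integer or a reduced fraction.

1. [ext C1·C2]  r_C2² + 10r_C2 − 75 = 0  ⇒  r_C2 = 5 (r>0 drops 1)
2. [ext C2·C3]  r_C2² + 13r_C2 − 90 = 0  ⇒  r_C2 = 5 (r>0 drops 1)

5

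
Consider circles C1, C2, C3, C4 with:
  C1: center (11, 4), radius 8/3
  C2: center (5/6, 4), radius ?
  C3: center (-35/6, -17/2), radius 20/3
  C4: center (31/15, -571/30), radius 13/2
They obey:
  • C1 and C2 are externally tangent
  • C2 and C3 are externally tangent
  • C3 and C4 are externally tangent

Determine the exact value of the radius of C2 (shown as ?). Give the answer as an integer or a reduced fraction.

1. [ext C1·C2]  r_C2² + (16/3)r_C2 − 385/4 = 0  ⇒  r_C2 = 15/2 (r>0 drops 1)
2. [ext C2·C3]  r_C2² + (40/3)r_C2 − 625/4 = 0  ⇒  r_C2 = 15/2 (r>0 drops 1)

15/2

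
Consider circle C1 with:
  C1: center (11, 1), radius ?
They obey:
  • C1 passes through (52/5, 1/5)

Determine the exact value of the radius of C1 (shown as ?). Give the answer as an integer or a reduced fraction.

1. [C1∋P]  r_C1² − 1 = 0  ⇒  r_C1 = 1 (r>0 drops 1)

1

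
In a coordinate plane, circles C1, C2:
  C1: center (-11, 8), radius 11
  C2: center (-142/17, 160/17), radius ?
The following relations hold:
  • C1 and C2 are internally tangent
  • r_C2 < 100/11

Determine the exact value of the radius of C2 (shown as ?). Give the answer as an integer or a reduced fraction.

8

1. [int C1,C2]  r_C2² − 22r_C2 + 112 = 0  ⇒  r_C2 = 8 or 14
2. given r_C2 < 100/11: keep 8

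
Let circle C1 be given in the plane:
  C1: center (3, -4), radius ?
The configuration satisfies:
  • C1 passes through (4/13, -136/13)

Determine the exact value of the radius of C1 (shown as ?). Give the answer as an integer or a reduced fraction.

7

1. [C1∋P]  r_C1² − 49 = 0  ⇒  r_C1 = 7 (r>0 drops 1)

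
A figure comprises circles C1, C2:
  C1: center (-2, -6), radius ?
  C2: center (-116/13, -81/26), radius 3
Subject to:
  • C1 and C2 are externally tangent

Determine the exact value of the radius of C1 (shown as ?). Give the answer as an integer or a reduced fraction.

9/2

1. [ext C1·C2]  r_C1² + 6r_C1 − 189/4 = 0  ⇒  r_C1 = 9/2 (r>0 drops 1)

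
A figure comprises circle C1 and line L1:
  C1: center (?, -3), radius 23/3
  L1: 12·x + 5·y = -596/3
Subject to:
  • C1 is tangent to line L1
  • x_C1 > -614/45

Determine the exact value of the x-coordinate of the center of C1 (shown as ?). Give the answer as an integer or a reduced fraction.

1. [C1‖L1]  x_C1² + (551/18)x_C1 + 2975/18 = 0  ⇒  x_C1 = -425/18 or -7
2. given x_C1 > -614/45: keep -7

-7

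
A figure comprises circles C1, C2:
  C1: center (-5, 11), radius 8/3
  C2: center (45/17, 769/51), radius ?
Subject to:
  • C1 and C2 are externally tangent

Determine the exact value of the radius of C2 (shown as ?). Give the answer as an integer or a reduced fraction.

6

1. [ext C1·C2]  r_C2² + (16/3)r_C2 − 68 = 0  ⇒  r_C2 = 6 (r>0 drops 1)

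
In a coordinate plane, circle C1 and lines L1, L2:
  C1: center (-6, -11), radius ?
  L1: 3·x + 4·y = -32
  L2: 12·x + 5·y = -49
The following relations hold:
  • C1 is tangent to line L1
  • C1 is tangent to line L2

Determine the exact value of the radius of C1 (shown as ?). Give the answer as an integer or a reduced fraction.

6

1. [C1‖L1]  r_C1² − 36 = 0  ⇒  r_C1 = 6 (r>0 drops 1)
2. [C1‖L2]  r_C1² − 36 = 0  ⇒  r_C1 = 6 (r>0 drops 1)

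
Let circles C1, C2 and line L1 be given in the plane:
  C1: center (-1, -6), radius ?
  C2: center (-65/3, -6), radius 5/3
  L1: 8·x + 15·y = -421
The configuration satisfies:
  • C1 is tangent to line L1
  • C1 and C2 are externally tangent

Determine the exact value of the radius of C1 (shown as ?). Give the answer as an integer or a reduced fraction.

19

1. [C1‖L1]  r_C1² − 361 = 0  ⇒  r_C1 = 19 (r>0 drops 1)
2. [ext C1·C2]  r_C1² + (10/3)r_C1 − 1273/3 = 0  ⇒  r_C1 = 19 (r>0 drops 1)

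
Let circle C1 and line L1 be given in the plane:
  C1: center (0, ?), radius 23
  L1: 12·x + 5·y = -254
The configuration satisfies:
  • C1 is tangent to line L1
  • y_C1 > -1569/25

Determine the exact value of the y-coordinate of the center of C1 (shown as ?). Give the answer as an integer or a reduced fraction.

9

1. [C1‖L1]  y_C1² + (508/5)y_C1 − 4977/5 = 0  ⇒  y_C1 = -553/5 or 9
2. given y_C1 > -1569/25: keep 9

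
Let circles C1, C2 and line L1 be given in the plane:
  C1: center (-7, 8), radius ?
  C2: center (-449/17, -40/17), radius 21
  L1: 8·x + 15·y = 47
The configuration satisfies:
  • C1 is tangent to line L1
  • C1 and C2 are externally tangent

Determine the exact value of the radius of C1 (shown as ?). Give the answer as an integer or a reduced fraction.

1

1. [C1‖L1]  r_C1² − 1 = 0  ⇒  r_C1 = 1 (r>0 drops 1)
2. [ext C1·C2]  r_C1² + 42r_C1 − 43 = 0  ⇒  r_C1 = 1 (r>0 drops 1)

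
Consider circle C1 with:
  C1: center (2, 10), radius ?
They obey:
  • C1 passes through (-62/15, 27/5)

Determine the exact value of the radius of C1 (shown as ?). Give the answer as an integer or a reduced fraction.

23/3

1. [C1∋P]  r_C1² − 529/9 = 0  ⇒  r_C1 = 23/3 (r>0 drops 1)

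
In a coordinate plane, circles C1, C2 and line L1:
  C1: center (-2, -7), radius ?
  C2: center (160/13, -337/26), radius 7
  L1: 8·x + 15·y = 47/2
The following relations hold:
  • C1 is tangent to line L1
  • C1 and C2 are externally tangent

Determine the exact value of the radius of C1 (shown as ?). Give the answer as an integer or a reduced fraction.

17/2

1. [C1‖L1]  r_C1² − 289/4 = 0  ⇒  r_C1 = 17/2 (r>0 drops 1)
2. [ext C1·C2]  r_C1² + 14r_C1 − 765/4 = 0  ⇒  r_C1 = 17/2 (r>0 drops 1)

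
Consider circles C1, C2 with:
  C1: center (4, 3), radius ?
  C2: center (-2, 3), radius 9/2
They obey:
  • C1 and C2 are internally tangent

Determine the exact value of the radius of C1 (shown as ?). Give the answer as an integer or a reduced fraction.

21/2

1. [int C1,C2]  r_C1² − 9r_C1 − 63/4 = 0  ⇒  r_C1 = 21/2 (r>0 drops 1)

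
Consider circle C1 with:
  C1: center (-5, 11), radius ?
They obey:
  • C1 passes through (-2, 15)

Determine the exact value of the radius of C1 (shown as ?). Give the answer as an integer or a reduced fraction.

5

1. [C1∋P]  r_C1² − 25 = 0  ⇒  r_C1 = 5 (r>0 drops 1)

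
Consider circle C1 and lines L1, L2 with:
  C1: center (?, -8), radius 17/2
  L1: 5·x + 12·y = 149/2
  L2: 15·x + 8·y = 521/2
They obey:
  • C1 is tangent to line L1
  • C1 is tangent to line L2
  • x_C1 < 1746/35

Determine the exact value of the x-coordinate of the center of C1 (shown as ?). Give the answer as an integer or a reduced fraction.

12

1. [C1‖L1]  x_C1² − (341/5)x_C1 + 3372/5 = 0  ⇒  x_C1 = 12 or 281/5
2. [C1‖L2]  x_C1² − (649/15)x_C1 + 1876/5 = 0  ⇒  x_C1 = 12 or 469/15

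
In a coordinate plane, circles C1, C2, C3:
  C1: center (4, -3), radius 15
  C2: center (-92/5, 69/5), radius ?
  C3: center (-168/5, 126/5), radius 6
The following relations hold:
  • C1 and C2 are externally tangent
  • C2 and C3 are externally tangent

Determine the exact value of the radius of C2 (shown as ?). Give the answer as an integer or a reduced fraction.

13

1. [ext C1·C2]  r_C2² + 30r_C2 − 559 = 0  ⇒  r_C2 = 13 (r>0 drops 1)
2. [ext C2·C3]  r_C2² + 12r_C2 − 325 = 0  ⇒  r_C2 = 13 (r>0 drops 1)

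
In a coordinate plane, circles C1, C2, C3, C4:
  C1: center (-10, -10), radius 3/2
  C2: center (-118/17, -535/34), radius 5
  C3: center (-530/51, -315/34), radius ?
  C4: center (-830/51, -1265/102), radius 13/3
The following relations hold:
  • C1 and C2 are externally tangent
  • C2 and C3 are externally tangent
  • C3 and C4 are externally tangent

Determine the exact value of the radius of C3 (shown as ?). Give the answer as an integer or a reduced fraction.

1. [ext C2·C3]  r_C3² + 10r_C3 − 259/9 = 0  ⇒  r_C3 = 7/3 (r>0 drops 1)
2. [ext C3·C4]  r_C3² + (26/3)r_C3 − 77/3 = 0  ⇒  r_C3 = 7/3 (r>0 drops 1)

7/3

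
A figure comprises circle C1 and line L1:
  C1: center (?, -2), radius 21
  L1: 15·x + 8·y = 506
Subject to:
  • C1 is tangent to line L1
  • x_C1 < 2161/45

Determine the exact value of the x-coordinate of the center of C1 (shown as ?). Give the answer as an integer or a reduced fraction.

1. [C1‖L1]  x_C1² − (348/5)x_C1 + 3223/5 = 0  ⇒  x_C1 = 11 or 293/5
2. given x_C1 < 2161/45: keep 11

11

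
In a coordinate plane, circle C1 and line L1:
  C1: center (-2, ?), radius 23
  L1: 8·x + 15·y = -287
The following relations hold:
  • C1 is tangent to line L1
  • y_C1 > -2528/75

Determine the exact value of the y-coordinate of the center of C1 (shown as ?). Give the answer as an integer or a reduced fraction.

1. [C1‖L1]  y_C1² + (542/15)y_C1 − 5296/15 = 0  ⇒  y_C1 = -662/15 or 8
2. given y_C1 > -2528/75: keep 8

8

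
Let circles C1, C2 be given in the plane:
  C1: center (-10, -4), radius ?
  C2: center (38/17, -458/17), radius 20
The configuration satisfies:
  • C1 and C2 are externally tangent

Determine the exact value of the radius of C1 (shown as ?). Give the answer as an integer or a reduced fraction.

6

1. [ext C1·C2]  r_C1² + 40r_C1 − 276 = 0  ⇒  r_C1 = 6 (r>0 drops 1)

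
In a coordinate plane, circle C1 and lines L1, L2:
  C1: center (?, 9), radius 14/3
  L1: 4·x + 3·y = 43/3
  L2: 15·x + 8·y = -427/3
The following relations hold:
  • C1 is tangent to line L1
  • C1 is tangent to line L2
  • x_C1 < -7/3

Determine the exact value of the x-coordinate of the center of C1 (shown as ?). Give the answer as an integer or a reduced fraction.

1. [C1‖L1]  x_C1² + (19/3)x_C1 − 24 = 0  ⇒  x_C1 = -9 or 8/3
2. [C1‖L2]  x_C1² + (1286/45)x_C1 + 881/5 = 0  ⇒  x_C1 = -881/45 or -9

-9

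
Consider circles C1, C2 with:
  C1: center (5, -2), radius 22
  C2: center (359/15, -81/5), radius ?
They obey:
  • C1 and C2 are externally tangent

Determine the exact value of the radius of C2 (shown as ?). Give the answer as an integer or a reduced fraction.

1. [ext C1·C2]  r_C2² + 44r_C2 − 685/9 = 0  ⇒  r_C2 = 5/3 (r>0 drops 1)

5/3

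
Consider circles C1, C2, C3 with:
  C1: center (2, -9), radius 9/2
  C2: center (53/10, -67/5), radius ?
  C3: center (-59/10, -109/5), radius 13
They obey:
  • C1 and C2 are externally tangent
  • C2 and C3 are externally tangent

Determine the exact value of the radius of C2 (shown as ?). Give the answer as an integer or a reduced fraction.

1

1. [ext C1·C2]  r_C2² + 9r_C2 − 10 = 0  ⇒  r_C2 = 1 (r>0 drops 1)
2. [ext C2·C3]  r_C2² + 26r_C2 − 27 = 0  ⇒  r_C2 = 1 (r>0 drops 1)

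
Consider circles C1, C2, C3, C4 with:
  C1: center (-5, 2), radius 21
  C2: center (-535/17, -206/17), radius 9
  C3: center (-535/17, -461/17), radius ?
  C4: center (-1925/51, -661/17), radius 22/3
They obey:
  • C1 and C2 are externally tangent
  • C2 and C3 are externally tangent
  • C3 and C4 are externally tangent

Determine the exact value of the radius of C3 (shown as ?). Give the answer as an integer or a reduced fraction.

6

1. [ext C2·C3]  r_C3² + 18r_C3 − 144 = 0  ⇒  r_C3 = 6 (r>0 drops 1)
2. [ext C3·C4]  r_C3² + (44/3)r_C3 − 124 = 0  ⇒  r_C3 = 6 (r>0 drops 1)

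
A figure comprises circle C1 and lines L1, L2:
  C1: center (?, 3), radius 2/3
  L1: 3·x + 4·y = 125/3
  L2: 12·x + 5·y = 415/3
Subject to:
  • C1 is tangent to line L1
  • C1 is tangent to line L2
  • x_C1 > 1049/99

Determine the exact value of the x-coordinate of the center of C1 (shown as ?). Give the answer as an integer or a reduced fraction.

1. [C1‖L1]  x_C1² − (178/9)x_C1 + 869/9 = 0  ⇒  x_C1 = 79/9 or 11
2. [C1‖L2]  x_C1² − (185/9)x_C1 + 946/9 = 0  ⇒  x_C1 = 86/9 or 11

11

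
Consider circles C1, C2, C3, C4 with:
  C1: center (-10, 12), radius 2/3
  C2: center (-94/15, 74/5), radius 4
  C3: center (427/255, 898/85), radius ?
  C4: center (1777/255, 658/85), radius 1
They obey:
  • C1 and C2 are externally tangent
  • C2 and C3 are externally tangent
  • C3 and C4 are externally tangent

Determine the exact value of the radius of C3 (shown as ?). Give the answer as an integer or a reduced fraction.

1. [ext C2·C3]  r_C3² + 8r_C3 − 65 = 0  ⇒  r_C3 = 5 (r>0 drops 1)
2. [ext C3·C4]  r_C3² + 2r_C3 − 35 = 0  ⇒  r_C3 = 5 (r>0 drops 1)

5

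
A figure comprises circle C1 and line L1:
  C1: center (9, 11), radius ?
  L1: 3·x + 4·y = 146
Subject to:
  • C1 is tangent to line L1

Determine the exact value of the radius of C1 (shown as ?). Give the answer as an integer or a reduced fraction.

15

1. [C1‖L1]  r_C1² − 225 = 0  ⇒  r_C1 = 15 (r>0 drops 1)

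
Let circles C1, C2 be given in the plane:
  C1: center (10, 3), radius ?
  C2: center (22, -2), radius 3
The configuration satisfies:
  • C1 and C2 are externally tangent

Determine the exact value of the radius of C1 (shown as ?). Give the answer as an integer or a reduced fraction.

1. [ext C1·C2]  r_C1² + 6r_C1 − 160 = 0  ⇒  r_C1 = 10 (r>0 drops 1)

10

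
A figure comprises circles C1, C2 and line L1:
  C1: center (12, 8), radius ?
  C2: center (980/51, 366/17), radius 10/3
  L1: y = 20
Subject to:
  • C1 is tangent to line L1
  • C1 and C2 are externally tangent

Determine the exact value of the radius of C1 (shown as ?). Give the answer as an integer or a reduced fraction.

1. [C1‖L1]  r_C1² − 144 = 0  ⇒  r_C1 = 12 (r>0 drops 1)
2. [ext C1·C2]  r_C1² + (20/3)r_C1 − 224 = 0  ⇒  r_C1 = 12 (r>0 drops 1)

12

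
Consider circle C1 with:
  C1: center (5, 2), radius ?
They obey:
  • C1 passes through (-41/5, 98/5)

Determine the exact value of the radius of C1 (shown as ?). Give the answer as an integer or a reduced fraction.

22

1. [C1∋P]  r_C1² − 484 = 0  ⇒  r_C1 = 22 (r>0 drops 1)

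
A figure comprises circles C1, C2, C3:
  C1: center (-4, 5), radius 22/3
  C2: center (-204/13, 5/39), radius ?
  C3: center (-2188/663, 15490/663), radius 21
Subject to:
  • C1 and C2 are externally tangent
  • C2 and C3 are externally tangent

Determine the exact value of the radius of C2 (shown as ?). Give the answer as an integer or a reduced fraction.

16/3

1. [ext C1·C2]  r_C2² + (44/3)r_C2 − 320/3 = 0  ⇒  r_C2 = 16/3 (r>0 drops 1)
2. [ext C2·C3]  r_C2² + 42r_C2 − 2272/9 = 0  ⇒  r_C2 = 16/3 (r>0 drops 1)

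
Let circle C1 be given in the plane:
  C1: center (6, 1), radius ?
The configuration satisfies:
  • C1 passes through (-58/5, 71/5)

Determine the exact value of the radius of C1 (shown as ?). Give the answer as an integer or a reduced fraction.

22

1. [C1∋P]  r_C1² − 484 = 0  ⇒  r_C1 = 22 (r>0 drops 1)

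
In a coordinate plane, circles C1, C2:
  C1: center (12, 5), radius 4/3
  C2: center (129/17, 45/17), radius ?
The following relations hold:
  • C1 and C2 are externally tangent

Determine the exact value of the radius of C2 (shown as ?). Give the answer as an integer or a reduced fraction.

11/3

1. [ext C1·C2]  r_C2² + (8/3)r_C2 − 209/9 = 0  ⇒  r_C2 = 11/3 (r>0 drops 1)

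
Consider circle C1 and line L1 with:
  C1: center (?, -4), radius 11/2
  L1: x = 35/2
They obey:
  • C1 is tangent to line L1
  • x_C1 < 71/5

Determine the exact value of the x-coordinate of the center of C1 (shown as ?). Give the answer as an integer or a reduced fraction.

1. [C1‖L1]  x_C1² − 35x_C1 + 276 = 0  ⇒  x_C1 = 12 or 23
2. given x_C1 < 71/5: keep 12

12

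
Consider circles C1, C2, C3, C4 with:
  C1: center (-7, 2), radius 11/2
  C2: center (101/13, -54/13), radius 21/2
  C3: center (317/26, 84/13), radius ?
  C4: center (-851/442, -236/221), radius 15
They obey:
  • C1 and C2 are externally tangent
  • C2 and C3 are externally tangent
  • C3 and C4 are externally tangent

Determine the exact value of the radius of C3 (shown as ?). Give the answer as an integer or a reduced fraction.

1

1. [ext C2·C3]  r_C3² + 21r_C3 − 22 = 0  ⇒  r_C3 = 1 (r>0 drops 1)
2. [ext C3·C4]  r_C3² + 30r_C3 − 31 = 0  ⇒  r_C3 = 1 (r>0 drops 1)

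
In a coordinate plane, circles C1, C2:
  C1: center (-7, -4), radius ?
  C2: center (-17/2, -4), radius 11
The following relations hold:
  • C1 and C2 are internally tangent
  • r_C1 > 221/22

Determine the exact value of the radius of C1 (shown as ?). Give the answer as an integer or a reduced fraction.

1. [int C1,C2]  r_C1² − 22r_C1 + 475/4 = 0  ⇒  r_C1 = 19/2 or 25/2
2. given r_C1 > 221/22: keep 25/2

25/2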